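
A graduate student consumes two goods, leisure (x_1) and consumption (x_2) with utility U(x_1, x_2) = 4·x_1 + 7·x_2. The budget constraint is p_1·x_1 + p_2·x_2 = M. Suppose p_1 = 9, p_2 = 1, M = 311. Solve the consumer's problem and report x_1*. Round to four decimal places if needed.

x_1* = 0

Linear utility — the consumer picks whichever good has higher MU/price: 4/9 = 0.4444 vs 7/1 = 7.
x_2 gives more utility per dollar, so spend all income on x_2: x_2* = M/p_2, x_1* = 0.
Numerically: x_1* = 0, x_2* = 311.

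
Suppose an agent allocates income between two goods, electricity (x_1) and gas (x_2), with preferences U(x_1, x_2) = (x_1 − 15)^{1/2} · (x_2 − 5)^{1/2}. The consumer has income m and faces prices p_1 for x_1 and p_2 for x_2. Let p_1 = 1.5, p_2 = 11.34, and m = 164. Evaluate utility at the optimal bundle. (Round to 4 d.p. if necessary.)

Let x_1' = x_1−15, x_2' = x_2−5. MRS = x_2'/x_1' = p_1/p_2.
After buying the subsistence bundle (15, 5), a share 0.5 of the remaining income goes to x_1: x_1* = 15 + 0.5·(m − 15p_1 − 5p_2)/p_1.
Discretionary income = 164 − 15·1.5 − 5·11.34 = 84.8; x_1* = 15 + 0.5·84.8/1.5 = 43.2667; x_2* = 5 + 0.5·84.8/11.34 = 8.739.
Utility at the optimum: U(43.2667, 8.739) = 10.2805.

V = 10.2805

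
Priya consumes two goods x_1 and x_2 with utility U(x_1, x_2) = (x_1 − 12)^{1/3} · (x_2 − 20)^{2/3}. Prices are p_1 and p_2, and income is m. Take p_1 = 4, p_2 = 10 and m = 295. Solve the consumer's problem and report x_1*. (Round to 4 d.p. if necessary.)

Let x_1' = x_1−12, x_2' = x_2−20. MRS = (1/2)·x_2'/x_1' = p_1/p_2.
Substituting into the budget: x_1* = 12 + 1/3·(m − 12·p_1 − 20·p_2)/p_1, and x_2* = 20 + 2/3·(…)/p_2.
Discretionary income = 295 − 12·4 − 20·10 = 47; x_1* = 12 + 1/3·47/4 = 15.9167.

x_1* = 15.9167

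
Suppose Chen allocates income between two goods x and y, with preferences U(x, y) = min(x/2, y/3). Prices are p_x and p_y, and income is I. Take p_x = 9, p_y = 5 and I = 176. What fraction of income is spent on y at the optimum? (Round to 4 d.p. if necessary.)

Leontief preferences: the optimum is at the kink where x/2 = y/3, i.e. y = (3/2)·x.
Budget: p_x·x + p_y·(3/2)·x = I, so (2·p_x + 3·p_y)·x = 2·I.
Demand: x*(p_x,p_y,I) = 2·I/(2·p_x + 3·p_y), y* = 3·I/(2·p_x + 3·p_y).
Here 2·9 + 3·5 = 33, giving x* = 10.6667 and y* = 16.
Expenditure on y: 5·16 = 80; share = 0.4545.

share on y = 0.4545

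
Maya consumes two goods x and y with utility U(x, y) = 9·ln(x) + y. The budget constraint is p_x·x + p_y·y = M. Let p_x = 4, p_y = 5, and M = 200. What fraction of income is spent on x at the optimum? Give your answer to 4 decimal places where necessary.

MU_x = 9/x, MU_y = 1. Tangency: 9/x = p_x/p_y.
So x*(p_x,p_y) = 9·p_y/p_x, independent of income; and y* = (M − 9·p_y)/p_y.
At the given prices: x* = 9·5/4 = 11.25, and y* = 31.
Expenditure on x: 4·11.25 = 45; share = 0.225.

share on x = 0.225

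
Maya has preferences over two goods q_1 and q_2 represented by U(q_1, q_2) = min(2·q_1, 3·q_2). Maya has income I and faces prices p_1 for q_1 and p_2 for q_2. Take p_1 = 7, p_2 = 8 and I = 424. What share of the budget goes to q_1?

share on q_1 = 0.5676

Demand: q_1*(p_1,p_2,I) = 3·I/(3·p_1 + 2·p_2), q_2* = 2·I/(3·p_1 + 2·p_2).
Here 3·7 + 2·8 = 37, giving q_1* = 34.3784 and q_2* = 22.9189.
Expenditure on q_1: 7·34.3784 = 240.6486; share = 0.5676.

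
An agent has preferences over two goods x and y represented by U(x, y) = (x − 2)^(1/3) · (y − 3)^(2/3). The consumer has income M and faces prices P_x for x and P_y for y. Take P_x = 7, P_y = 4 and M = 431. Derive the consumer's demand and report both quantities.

x* = 21.2857, y* = 70.5

Discretionary income = 431 − 2·7 − 3·4 = 405; x* = 2 + 1/3·405/7 = 21.2857; y* = 3 + 2/3·405/4 = 70.5.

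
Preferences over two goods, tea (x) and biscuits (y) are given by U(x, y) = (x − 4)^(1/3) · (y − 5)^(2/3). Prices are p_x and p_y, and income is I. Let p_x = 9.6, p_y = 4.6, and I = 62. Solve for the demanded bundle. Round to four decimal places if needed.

This is Cobb-Douglas in (x−4, y−5): tangency gives 1/3·p_y·(y−5) = 2/3·p_x·(x−4).
After buying the subsistence bundle (4, 5), a share 1/3 of the remaining income goes to x: x* = 4 + 1/3·(I − 4p_x − 5p_y)/p_x.
Discretionary income = 62 − 4·9.6 − 5·4.6 = 0.6; x* = 4 + 1/3·0.6/9.6 = 4.0208; y* = 5 + 2/3·0.6/4.6 = 5.087.

x* = 4.0208, y* = 5.087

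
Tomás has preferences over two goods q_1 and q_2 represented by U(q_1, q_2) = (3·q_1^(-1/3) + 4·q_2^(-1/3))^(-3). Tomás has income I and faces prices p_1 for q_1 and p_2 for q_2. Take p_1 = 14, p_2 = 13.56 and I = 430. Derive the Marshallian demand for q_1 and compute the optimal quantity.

q_1* = 13.7674

From the CES first-order condition, (3/4)·(q_2/q_1)^(4/3) = p_1/p_2.
Solve for the ratio: q_2/q_1 = [(4/3)·p_1/p_2]^(0.75).
Substitute q_2 = (q_2/q_1)·q_1 into the budget: q_1* = I/(p_1 + p_2·(q_2/q_1)).
Numerically q_2/q_1 = 1.270882, so q_1* = 430/(14 + 13.56·1.270882) = 13.7674.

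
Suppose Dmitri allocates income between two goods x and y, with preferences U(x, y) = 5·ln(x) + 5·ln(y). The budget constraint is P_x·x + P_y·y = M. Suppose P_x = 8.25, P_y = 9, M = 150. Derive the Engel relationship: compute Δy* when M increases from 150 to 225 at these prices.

Tangency: MRS = y/x = P_x/P_y.
Rearranging, P_y·y = P_x·x. Substituting into the budget gives P_x·x·(1 + 1) = M.
Demand: x*(P_x,P_y,M) = 0.5·M/P_x and y* = 0.5·M/P_y.
At P_x=8.25, P_y=9, M=150: y* = 0.5·150/9 = 8.3333.
At M' = 225: y* = 12.5. Change: 12.5 − 8.3333 = 4.1667.

Δy* = 4.1667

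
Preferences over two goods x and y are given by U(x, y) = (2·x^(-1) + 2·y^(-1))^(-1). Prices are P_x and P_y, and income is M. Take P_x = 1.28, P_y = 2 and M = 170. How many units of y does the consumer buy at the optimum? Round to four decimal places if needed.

y* = 47.2222

MRS = MU_x/MU_y = (y/x)^(2). Set equal to P_x/P_y.
Solve for the ratio: y/x = [P_x/P_y]^(0.5).
Substitute y = (y/x)·x into the budget: x* = M/(P_x + P_y·(y/x)).
Numerically y/x = 0.8, so x* = 170/(1.28 + 2·0.8) = 59.0278 and y* = 0.8·59.0278 = 47.2222.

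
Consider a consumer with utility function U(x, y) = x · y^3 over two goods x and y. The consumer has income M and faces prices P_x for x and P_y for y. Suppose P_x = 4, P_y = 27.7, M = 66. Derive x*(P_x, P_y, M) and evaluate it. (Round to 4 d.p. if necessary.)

At P_x=4, P_y=27.7, M=66: x* = 0.25·66/4 = 4.125.

x* = 4.125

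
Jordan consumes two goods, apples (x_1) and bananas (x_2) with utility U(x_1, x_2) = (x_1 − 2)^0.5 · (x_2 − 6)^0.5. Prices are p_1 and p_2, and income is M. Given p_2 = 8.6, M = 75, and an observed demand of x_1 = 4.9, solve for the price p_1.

p_1 = 3

This is Cobb-Douglas in (x_1−2, x_2−6): tangency gives 0.5·p_2·(x_2−6) = 0.5·p_1·(x_1−2).
Substituting into the budget: x_1* = 2 + 0.5·(M − 2·p_1 − 6·p_2)/p_1, and x_2* = 6 + 0.5·(…)/p_2.
Set x_1* = 4.9 in the demand function and solve for p_1: p_1 = 3.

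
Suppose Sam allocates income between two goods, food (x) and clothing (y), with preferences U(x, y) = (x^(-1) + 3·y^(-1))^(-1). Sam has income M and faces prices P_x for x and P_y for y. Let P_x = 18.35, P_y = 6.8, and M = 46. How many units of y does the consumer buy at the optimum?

MU_x ∝ x^(-2), MU_y ∝ 3·y^(-2), so MRS = (1/3)·(y/x)^(2) = P_x/P_y.
Hence y/x = (3·P_x/P_y)^(1/(2)), i.e. raised to the 0.5 power.
With the ratio pinned down, the budget gives x* = M/(P_x + P_y·(y/x)) and y* = (y/x)·x*.
Numerically y/x = 2.845275, so x* = 46/(18.35 + 6.8·2.845275) = 1.2202 and y* = 2.845275·1.2202 = 3.4719.

y* = 3.4719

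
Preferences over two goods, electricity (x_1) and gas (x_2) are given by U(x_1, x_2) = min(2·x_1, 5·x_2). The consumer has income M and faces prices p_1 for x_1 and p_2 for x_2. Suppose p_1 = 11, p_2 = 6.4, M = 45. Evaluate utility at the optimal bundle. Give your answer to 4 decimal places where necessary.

Here 5·11 + 2·6.4 = 67.8, giving x_1* = 3.3186 and x_2* = 1.3274.
Utility at the optimum: U(3.3186, 1.3274) = 6.6372.

V = 6.6372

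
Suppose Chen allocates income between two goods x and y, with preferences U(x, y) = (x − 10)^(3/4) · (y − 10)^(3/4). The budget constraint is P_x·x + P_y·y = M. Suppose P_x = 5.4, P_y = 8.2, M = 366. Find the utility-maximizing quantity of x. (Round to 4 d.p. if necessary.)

Substituting into the budget: x* = 10 + 0.5·(M − 10·P_x − 10·P_y)/P_x, and y* = 10 + 0.5·(…)/P_y.
Discretionary income = 366 − 10·5.4 − 10·8.2 = 230; x* = 10 + 0.5·230/5.4 = 31.2963.

x* = 31.2963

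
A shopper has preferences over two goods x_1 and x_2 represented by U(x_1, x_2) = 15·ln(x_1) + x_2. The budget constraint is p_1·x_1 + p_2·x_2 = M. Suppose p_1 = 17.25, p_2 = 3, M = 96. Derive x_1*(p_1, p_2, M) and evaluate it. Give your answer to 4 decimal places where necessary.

Set MRS = p_1/p_2: (15/x_1)/1 = p_1/p_2.
So x_1*(p_1,p_2) = 15·p_2/p_1, independent of income; and x_2* = (M − 15·p_2)/p_2.
At the given prices: x_1* = 15·3/17.25 = 2.6087.

x_1* = 2.6087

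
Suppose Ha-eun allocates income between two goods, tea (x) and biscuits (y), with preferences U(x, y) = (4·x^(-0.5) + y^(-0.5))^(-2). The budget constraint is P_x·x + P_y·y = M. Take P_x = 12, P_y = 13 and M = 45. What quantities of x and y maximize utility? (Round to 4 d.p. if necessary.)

x* = 2.6641, y* = 1.0023

MU_x ∝ 4·x^(-1.5), MU_y ∝ y^(-1.5), so MRS = 4·(y/x)^(1.5) = P_x/P_y.
Solve for the ratio: y/x = [(1/4)·P_x/P_y]^(2/3).
With the ratio pinned down, the budget gives x* = M/(P_x + P_y·(y/x)) and y* = (y/x)·x*.
Numerically y/x = 0.376229, so x* = 45/(12 + 13·0.376229) = 2.6641 and y* = 0.376229·2.6641 = 1.0023.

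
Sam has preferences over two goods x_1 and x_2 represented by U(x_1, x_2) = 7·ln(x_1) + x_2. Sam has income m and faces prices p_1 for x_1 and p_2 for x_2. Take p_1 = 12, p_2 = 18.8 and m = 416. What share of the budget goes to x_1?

MU_x_1 = 7/x_1, MU_x_2 = 1. Tangency: 7/x_1 = p_1/p_2.
So x_1*(p_1,p_2) = 7·p_2/p_1, independent of income; and x_2* = (m − 7·p_2)/p_2.
At the given prices: x_1* = 7·18.8/12 = 10.9667, and x_2* = 15.1277.
Expenditure on x_1: 12·10.9667 = 131.6; share = 0.3163.

share on x_1 = 0.3163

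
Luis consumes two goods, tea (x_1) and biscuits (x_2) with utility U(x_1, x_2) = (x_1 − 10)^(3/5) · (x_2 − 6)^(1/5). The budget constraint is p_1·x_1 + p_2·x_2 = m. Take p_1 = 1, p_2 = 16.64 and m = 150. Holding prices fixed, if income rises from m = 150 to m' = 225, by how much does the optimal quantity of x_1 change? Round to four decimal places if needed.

This is Cobb-Douglas in (x_1−10, x_2−6): tangency gives 0.6·p_2·(x_2−6) = 0.2·p_1·(x_1−10).
Substituting into the budget: x_1* = 10 + 0.75·(m − 10·p_1 − 6·p_2)/p_1, and x_2* = 6 + 0.25·(…)/p_2.
Discretionary income = 150 − 10·1 − 6·16.64 = 40.16; x_1* = 10 + 0.75·40.16/1 = 40.12.
At m' = 225: x_1* = 96.37. Change: 96.37 − 40.12 = 56.25.

Δx_1* = 56.25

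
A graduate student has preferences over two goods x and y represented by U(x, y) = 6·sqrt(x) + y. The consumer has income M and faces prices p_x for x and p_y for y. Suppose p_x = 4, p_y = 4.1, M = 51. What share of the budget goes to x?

Utility is quasi-linear in y; the FOC for x is 3/√x = p_x/p_y.
Solve: √x = 3·p_y/p_x, so x*(p_x,p_y) = (3·p_y/p_x)², and y* = (M − p_x·x*)/p_y.
Plugging in: x* = (3·4.1/4)² = 9.4556, y* = 3.214.
Expenditure on x: 4·9.4556 = 37.8225; share = 0.7416.

share on x = 0.7416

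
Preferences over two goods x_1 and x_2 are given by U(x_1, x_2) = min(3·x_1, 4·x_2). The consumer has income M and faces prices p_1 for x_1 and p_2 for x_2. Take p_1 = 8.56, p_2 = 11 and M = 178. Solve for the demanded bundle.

Leontief preferences: the optimum is at the kink where x_1/4 = x_2/3, i.e. x_2 = (3/4)·x_1.
Budget: p_1·x_1 + p_2·(3/4)·x_1 = M, so (4·p_1 + 3·p_2)·x_1 = 4·M.
Demand: x_1*(p_1,p_2,M) = 4·M/(4·p_1 + 3·p_2), x_2* = 3·M/(4·p_1 + 3·p_2).
Here 4·8.56 + 3·11 = 67.24, giving x_1* = 10.5889 and x_2* = 7.9417.

x_1* = 10.5889, x_2* = 7.9417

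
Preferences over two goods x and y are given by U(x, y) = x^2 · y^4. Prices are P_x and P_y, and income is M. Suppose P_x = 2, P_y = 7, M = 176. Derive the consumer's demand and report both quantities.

x* = 29.3333, y* = 16.7619

Demand: x*(P_x,P_y,M) = 1/3·M/P_x and y* = 2/3·M/P_y.
At P_x=2, P_y=7, M=176: x* = 1/3·176/2 = 29.3333, y* = 16.7619.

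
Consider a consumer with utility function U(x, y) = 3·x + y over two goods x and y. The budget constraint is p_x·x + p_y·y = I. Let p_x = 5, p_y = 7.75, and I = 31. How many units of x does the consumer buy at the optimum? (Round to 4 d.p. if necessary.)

Perfect substitutes: compare marginal utility per dollar. 3/p_x vs 1/p_y → 0.6 vs 0.129.
x gives more utility per dollar, so spend all income on x: x* = I/p_x, y* = 0.
Numerically: x* = 6.2, y* = 0.

x* = 6.2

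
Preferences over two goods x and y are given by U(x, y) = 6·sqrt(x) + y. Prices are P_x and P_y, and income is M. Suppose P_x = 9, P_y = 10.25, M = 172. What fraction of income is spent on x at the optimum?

Set MRS = P_x/P_y: 3·x^(−1/2) = P_x/P_y.
Solve: √x = 3·P_y/P_x, so x*(P_x,P_y) = (3·P_y/P_x)², and y* = (M − P_x·x*)/P_y.
Plugging in: x* = (3·10.25/9)² = 11.6736, y* = 6.5305.
Expenditure on x: 9·11.6736 = 105.0625; share = 0.6108.

share on x = 0.6108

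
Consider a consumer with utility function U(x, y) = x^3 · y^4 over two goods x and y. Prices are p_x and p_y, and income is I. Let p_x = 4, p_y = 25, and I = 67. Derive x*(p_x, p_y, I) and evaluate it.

MU_x/MU_y = (3·y)/(4·x); tangency sets this equal to p_x/p_y.
Rearranging, p_y·y = (4/3)·p_x·x. Substituting into the budget gives p_x·x·(1 + (4/3)) = I.
Demand: x*(p_x,p_y,I) = 3/7·I/p_x and y* = 4/7·I/p_y.
At p_x=4, p_y=25, I=67: x* = 3/7·67/4 = 7.1786.

x* = 7.1786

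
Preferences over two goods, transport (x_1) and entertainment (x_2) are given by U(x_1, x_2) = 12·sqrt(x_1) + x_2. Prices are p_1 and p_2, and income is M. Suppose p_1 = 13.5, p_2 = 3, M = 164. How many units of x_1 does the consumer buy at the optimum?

x_1* = 1.7778

MU_x_1 = 6/√x_1, MU_x_2 = 1. Tangency: 6/√x_1 = p_1/p_2.
Thus x_1* = (6·p_2/p_1)² — independent of M — with the rest of income spent on x_2.
Plugging in: x_1* = (6·3/13.5)² = 1.7778.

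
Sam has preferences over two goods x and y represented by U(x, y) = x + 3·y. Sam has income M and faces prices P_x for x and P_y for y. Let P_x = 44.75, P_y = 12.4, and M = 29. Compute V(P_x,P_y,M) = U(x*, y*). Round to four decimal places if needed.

V = 7.0161

Linear utility — the consumer picks whichever good has higher MU/price: 1/44.75 = 0.0223 vs 3/12.4 = 0.2419.
y gives more utility per dollar, so spend all income on y: y* = M/P_y, x* = 0.
Numerically: x* = 0, y* = 2.3387.
Utility at the optimum: U(0, 2.3387) = 7.0161.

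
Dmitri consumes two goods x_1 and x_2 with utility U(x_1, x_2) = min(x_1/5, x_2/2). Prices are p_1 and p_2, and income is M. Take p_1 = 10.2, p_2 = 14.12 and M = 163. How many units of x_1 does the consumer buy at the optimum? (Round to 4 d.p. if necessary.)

Leontief preferences: the optimum is at the kink where x_1/5 = x_2/2, i.e. x_2 = (2/5)·x_1.
Budget: p_1·x_1 + p_2·(2/5)·x_1 = M, so (5·p_1 + 2·p_2)·x_1 = 5·M.
Demand: x_1*(p_1,p_2,M) = 5·M/(5·p_1 + 2·p_2), x_2* = 2·M/(5·p_1 + 2·p_2).
Here 5·10.2 + 2·14.12 = 79.24, giving x_1* = 10.2852.

x_1* = 10.2852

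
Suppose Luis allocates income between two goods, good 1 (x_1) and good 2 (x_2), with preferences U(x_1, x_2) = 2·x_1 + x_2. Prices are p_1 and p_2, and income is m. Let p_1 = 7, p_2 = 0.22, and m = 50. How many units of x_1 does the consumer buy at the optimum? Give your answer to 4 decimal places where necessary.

x_1* = 0

Linear utility — the consumer picks whichever good has higher MU/price: 2/7 = 0.2857 vs 1/0.22 = 4.5455.
x_2 gives more utility per dollar, so spend all income on x_2: x_2* = m/p_2, x_1* = 0.
Numerically: x_1* = 0, x_2* = 227.2727.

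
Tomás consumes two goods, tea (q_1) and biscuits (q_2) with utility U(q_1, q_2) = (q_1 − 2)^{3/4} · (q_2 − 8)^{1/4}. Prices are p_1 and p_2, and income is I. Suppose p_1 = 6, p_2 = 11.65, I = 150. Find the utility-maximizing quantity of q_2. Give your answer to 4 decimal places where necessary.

This is Cobb-Douglas in (q_1−2, q_2−8): tangency gives 0.75·p_2·(q_2−8) = 0.25·p_1·(q_1−2).
After buying the subsistence bundle (2, 8), a share 0.75 of the remaining income goes to q_1: q_1* = 2 + 0.75·(I − 2p_1 − 8p_2)/p_1.
Discretionary income = 150 − 2·6 − 8·11.65 = 44.8; q_2* = 8 + 0.25·44.8/11.65 = 8.9614.

q_2* = 8.9614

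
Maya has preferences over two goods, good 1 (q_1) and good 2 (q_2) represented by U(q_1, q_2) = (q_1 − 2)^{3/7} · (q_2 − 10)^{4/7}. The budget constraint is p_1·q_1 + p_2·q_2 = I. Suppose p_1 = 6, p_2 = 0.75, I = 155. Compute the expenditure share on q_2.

This is Cobb-Douglas in (q_1−2, q_2−10): tangency gives 3/7·p_2·(q_2−10) = 4/7·p_1·(q_1−2).
Substituting into the budget: q_1* = 2 + 3/7·(I − 2·p_1 − 10·p_2)/p_1, and q_2* = 10 + 4/7·(…)/p_2.
Discretionary income = 155 − 2·6 − 10·0.75 = 135.5; q_1* = 2 + 3/7·135.5/6 = 11.6786; q_2* = 10 + 4/7·135.5/0.75 = 113.2381.
Expenditure on q_2: 0.75·113.2381 = 84.9286; share = 0.5479.

share on q_2 = 0.5479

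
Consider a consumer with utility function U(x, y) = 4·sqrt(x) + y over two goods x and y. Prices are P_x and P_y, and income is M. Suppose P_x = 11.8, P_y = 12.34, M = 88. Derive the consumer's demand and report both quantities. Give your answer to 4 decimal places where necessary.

x* = 4.3745, y* = 2.9482

MU_x = 2/√x, MU_y = 1. Tangency: 2/√x = P_x/P_y.
Thus x* = (2·P_y/P_x)² — independent of M — with the rest of income spent on y.
Plugging in: x* = (2·12.34/11.8)² = 4.3745, y* = 2.9482.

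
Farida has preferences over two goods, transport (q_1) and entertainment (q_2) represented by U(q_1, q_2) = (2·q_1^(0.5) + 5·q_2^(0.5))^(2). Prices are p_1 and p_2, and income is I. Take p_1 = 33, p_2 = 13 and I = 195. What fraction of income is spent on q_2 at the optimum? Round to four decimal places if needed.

MU_q_1 ∝ 2·q_1^(-0.5), MU_q_2 ∝ 5·q_2^(-0.5), so MRS = (2/5)·(q_2/q_1)^(0.5) = p_1/p_2.
Hence q_2/q_1 = ((5/2)·p_1/p_2)^(1/(0.5)), i.e. raised to the 2 power.
Substitute q_2 = (q_2/q_1)·q_1 into the budget: q_1* = I/(p_1 + p_2·(q_2/q_1)).
Numerically q_2/q_1 = 40.273669, so q_1* = 195/(33 + 13·40.273669) = 0.3504 and q_2* = 40.273669·0.3504 = 14.1106.
Expenditure on q_2: 13·14.1106 = 183.4379; share = 0.9407.

share on q_2 = 0.9407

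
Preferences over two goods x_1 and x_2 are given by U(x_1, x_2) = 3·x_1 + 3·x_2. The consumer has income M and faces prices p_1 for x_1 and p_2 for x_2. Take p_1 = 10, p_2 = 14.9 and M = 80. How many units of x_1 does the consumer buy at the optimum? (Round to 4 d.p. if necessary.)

Linear utility — the consumer picks whichever good has higher MU/price: 3/10 = 0.3 vs 3/14.9 = 0.2013.
x_1 gives more utility per dollar, so spend all income on x_1: x_1* = M/p_1, x_2* = 0.
Numerically: x_1* = 8, x_2* = 0.

x_1* = 8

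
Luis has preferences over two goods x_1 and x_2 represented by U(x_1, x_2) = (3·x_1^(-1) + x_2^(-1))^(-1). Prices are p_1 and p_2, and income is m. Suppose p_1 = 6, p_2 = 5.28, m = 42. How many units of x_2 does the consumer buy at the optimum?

x_2* = 2.7946

MRS = MU_x_1/MU_x_2 = 3·(x_2/x_1)^(2). Set equal to p_1/p_2.
Hence x_2/x_1 = ((1/3)·p_1/p_2)^(1/(2)), i.e. raised to the 0.5 power.
Substitute x_2 = (x_2/x_1)·x_1 into the budget: x_1* = m/(p_1 + p_2·(x_2/x_1)).
Numerically x_2/x_1 = 0.615457, so x_1* = 42/(6 + 5.28·0.615457) = 4.5407 and x_2* = 0.615457·4.5407 = 2.7946.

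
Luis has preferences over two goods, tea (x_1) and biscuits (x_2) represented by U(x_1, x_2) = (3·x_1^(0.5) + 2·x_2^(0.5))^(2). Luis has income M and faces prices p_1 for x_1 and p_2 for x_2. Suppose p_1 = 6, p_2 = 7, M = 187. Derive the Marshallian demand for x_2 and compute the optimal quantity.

MU_x_1 ∝ 3·x_1^(-0.5), MU_x_2 ∝ 2·x_2^(-0.5), so MRS = (3/2)·(x_2/x_1)^(0.5) = p_1/p_2.
Solve for the ratio: x_2/x_1 = [(2/3)·p_1/p_2]^(2).
Substitute x_2 = (x_2/x_1)·x_1 into the budget: x_1* = M/(p_1 + p_2·(x_2/x_1)).
Numerically x_2/x_1 = 0.326531, so x_1* = 187/(6 + 7·0.326531) = 22.569 and x_2* = 0.326531·22.569 = 7.3695.

x_2* = 7.3695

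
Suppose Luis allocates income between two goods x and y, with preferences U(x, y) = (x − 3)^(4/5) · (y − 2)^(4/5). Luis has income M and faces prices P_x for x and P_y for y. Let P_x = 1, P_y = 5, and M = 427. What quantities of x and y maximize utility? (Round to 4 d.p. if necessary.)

x* = 210, y* = 43.4

Let x' = x−3, y' = y−2. MRS = y'/x' = P_x/P_y.
Substituting into the budget: x* = 3 + 0.5·(M − 3·P_x − 2·P_y)/P_x, and y* = 2 + 0.5·(…)/P_y.
Discretionary income = 427 − 3·1 − 2·5 = 414; x* = 3 + 0.5·414/1 = 210; y* = 2 + 0.5·414/5 = 43.4.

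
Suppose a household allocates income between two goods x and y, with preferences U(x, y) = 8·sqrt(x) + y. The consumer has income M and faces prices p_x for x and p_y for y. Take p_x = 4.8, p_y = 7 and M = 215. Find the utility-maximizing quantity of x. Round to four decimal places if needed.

Utility is quasi-linear in y; the FOC for x is 4/√x = p_x/p_y.
Thus x* = (4·p_y/p_x)² — independent of M — with the rest of income spent on y.
Plugging in: x* = (4·7/4.8)² = 34.0278.

x* = 34.0278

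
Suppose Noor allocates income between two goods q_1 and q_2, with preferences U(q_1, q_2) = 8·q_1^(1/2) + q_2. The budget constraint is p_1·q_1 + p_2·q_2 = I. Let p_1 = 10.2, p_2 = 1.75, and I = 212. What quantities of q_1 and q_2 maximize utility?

q_1* = 0.471, q_2* = 118.3978

Utility is quasi-linear in q_2; the FOC for q_1 is 4/√q_1 = p_1/p_2.
Thus q_1* = (4·p_2/p_1)² — independent of I — with the rest of income spent on q_2.
Plugging in: q_1* = (4·1.75/10.2)² = 0.471, q_2* = 118.3978.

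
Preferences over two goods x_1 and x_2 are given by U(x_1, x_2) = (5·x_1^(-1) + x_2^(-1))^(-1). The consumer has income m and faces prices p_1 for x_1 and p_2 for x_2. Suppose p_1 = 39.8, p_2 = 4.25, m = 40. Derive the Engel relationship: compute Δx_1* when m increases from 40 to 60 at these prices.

MRS = MU_x_1/MU_x_2 = 5·(x_2/x_1)^(2). Set equal to p_1/p_2.
Solve for the ratio: x_2/x_1 = [(1/5)·p_1/p_2]^(0.5).
Substitute x_2 = (x_2/x_1)·x_1 into the budget: x_1* = m/(p_1 + p_2·(x_2/x_1)).
Numerically x_2/x_1 = 1.368554, so x_1* = 40/(39.8 + 4.25·1.368554) = 0.8769.
At m' = 60: x_1* = 1.3153. Change: 1.3153 − 0.8769 = 0.4384.

Δx_1* = 0.4384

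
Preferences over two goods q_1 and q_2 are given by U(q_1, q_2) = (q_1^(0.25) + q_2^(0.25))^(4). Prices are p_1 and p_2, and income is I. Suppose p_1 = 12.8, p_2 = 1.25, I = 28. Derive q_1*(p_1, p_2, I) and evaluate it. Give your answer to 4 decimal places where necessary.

MU_q_1 ∝ q_1^(-0.75), MU_q_2 ∝ q_2^(-0.75), so MRS = (q_2/q_1)^(0.75) = p_1/p_2.
Solve for the ratio: q_2/q_1 = [p_1/p_2]^(4/3).
Substitute q_2 = (q_2/q_1)·q_1 into the budget: q_1* = I/(p_1 + p_2·(q_2/q_1)).
Numerically q_2/q_1 = 22.236509, so q_1* = 28/(12.8 + 1.25·22.236509) = 0.6897.

q_1* = 0.6897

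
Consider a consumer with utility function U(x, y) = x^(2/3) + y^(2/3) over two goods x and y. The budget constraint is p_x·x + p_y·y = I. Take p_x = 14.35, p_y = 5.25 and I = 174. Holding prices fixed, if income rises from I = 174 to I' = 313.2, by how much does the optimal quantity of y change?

Δy* = 23.3843

Substitute y = (y/x)·x into the budget: x* = I/(p_x + p_y·(y/x)).
Numerically y/x = 20.421037, so x* = 174/(14.35 + 5.25·20.421037) = 1.4314 and y* = 20.421037·1.4314 = 29.2304.
At I' = 313.2: y* = 52.6147. Change: 52.6147 − 29.2304 = 23.3843.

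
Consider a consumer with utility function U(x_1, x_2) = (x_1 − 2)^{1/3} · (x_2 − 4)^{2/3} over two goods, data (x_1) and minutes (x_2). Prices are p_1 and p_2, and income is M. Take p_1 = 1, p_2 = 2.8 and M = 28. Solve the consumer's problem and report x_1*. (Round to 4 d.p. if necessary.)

x_1* = 6.9333

MRS = (1/2)·(x_2−4)/(x_1−2). Tangency with p_1/p_2 gives x_2−4 = 2·(p_1/p_2)·(x_1−2).
Substituting into the budget: x_1* = 2 + 1/3·(M − 2·p_1 − 4·p_2)/p_1, and x_2* = 4 + 2/3·(…)/p_2.
Discretionary income = 28 − 2·1 − 4·2.8 = 14.8; x_1* = 2 + 1/3·14.8/1 = 6.9333.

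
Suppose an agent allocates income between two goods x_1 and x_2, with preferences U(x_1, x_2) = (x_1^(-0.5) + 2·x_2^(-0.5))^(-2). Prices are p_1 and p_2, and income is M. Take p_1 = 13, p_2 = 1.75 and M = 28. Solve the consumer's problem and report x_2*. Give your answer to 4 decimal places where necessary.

x_2* = 7.1775

From the CES first-order condition, (1/2)·(x_2/x_1)^(1.5) = p_1/p_2.
Hence x_2/x_1 = (2·p_1/p_2)^(1/(1.5)), i.e. raised to the 2/3 power.
With the ratio pinned down, the budget gives x_1* = M/(p_1 + p_2·(x_2/x_1)) and x_2* = (x_2/x_1)·x_1*.
Numerically x_2/x_1 = 6.043523, so x_1* = 28/(13 + 1.75·6.043523) = 1.1876 and x_2* = 6.043523·1.1876 = 7.1775.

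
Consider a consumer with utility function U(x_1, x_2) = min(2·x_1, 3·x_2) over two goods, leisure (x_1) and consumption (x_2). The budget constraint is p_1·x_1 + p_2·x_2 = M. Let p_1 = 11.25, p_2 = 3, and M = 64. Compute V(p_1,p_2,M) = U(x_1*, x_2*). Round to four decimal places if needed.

V = 9.6604

Leontief preferences: the optimum is at the kink where x_1/3 = x_2/2, i.e. x_2 = (2/3)·x_1.
Budget: p_1·x_1 + p_2·(2/3)·x_1 = M, so (3·p_1 + 2·p_2)·x_1 = 3·M.
Demand: x_1*(p_1,p_2,M) = 3·M/(3·p_1 + 2·p_2), x_2* = 2·M/(3·p_1 + 2·p_2).
Here 3·11.25 + 2·3 = 39.75, giving x_1* = 4.8302 and x_2* = 3.2201.
Utility at the optimum: U(4.8302, 3.2201) = 9.6604.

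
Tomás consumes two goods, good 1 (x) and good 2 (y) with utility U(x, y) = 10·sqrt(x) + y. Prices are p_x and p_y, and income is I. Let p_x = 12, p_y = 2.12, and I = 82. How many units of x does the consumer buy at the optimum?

x* = 0.7803

Solve: √x = 5·p_y/p_x, so x*(p_x,p_y) = (5·p_y/p_x)², and y* = (I − p_x·x*)/p_y.
Plugging in: x* = (5·2.12/12)² = 0.7803.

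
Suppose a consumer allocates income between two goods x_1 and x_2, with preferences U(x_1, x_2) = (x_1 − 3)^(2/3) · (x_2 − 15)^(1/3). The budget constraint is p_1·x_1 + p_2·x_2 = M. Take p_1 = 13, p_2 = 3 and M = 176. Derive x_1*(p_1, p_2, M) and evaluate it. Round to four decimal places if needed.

Let x_1' = x_1−3, x_2' = x_2−15. MRS = 2·x_2'/x_1' = p_1/p_2.
Substituting into the budget: x_1* = 3 + 2/3·(M − 3·p_1 − 15·p_2)/p_1, and x_2* = 15 + 1/3·(…)/p_2.
Discretionary income = 176 − 3·13 − 15·3 = 92; x_1* = 3 + 2/3·92/13 = 7.7179.

x_1* = 7.7179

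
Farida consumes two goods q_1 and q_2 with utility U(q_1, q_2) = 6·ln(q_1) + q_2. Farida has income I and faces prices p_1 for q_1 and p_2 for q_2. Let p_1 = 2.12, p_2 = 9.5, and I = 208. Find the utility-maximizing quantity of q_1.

q_1* = 26.8868

Set MRS = p_1/p_2: (6/q_1)/1 = p_1/p_2.
So q_1*(p_1,p_2) = 6·p_2/p_1, independent of income; and q_2* = (I − 6·p_2)/p_2.
At the given prices: q_1* = 6·9.5/2.12 = 26.8868.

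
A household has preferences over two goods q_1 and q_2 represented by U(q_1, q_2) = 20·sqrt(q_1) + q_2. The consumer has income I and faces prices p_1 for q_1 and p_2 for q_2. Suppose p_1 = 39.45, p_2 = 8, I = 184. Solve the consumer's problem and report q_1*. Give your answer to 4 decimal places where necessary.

MU_q_1 = 10/√q_1, MU_q_2 = 1. Tangency: 10/√q_1 = p_1/p_2.
Solve: √q_1 = 10·p_2/p_1, so q_1*(p_1,p_2) = (10·p_2/p_1)², and q_2* = (I − p_1·q_1*)/p_2.
Plugging in: q_1* = (10·8/39.45)² = 4.1123.

q_1* = 4.1123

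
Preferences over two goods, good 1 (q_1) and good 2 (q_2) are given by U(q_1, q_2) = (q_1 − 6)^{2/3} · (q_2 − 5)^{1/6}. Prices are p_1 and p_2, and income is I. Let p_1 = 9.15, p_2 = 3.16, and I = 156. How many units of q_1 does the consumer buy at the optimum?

This is Cobb-Douglas in (q_1−6, q_2−5): tangency gives 2/3·p_2·(q_2−5) = 1/6·p_1·(q_1−6).
Substituting into the budget: q_1* = 6 + 0.8·(I − 6·p_1 − 5·p_2)/p_1, and q_2* = 5 + 0.2·(…)/p_2.
Discretionary income = 156 − 6·9.15 − 5·3.16 = 85.3; q_1* = 6 + 0.8·85.3/9.15 = 13.4579.

q_1* = 13.4579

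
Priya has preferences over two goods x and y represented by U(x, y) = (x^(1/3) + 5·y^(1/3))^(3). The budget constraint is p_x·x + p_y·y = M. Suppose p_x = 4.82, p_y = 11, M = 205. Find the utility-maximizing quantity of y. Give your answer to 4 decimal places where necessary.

MRS = MU_x/MU_y = (1/5)·(y/x)^(2/3). Set equal to p_x/p_y.
Solve for the ratio: y/x = [5·p_x/p_y]^(1.5).
Substitute y = (y/x)·x into the budget: x* = M/(p_x + p_y·(y/x)).
Numerically y/x = 3.242922, so x* = 205/(4.82 + 11·3.242922) = 5.0627 and y* = 3.242922·5.0627 = 16.418.

y* = 16.418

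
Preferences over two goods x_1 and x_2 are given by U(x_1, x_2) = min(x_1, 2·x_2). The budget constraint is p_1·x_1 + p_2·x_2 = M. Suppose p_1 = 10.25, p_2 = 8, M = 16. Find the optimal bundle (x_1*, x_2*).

x_1* = 1.1228, x_2* = 0.5614

With perfect complements, no substitution: consume in ratio x_1:x_2 = 2:1.
Budget: p_1·x_1 + p_2·(1/2)·x_1 = M, so (2·p_1 + p_2)·x_1 = 2·M.
Demand: x_1*(p_1,p_2,M) = 2·M/(2·p_1 + p_2), x_2* = M/(2·p_1 + p_2).
Here 2·10.25 + 8 = 28.5, giving x_1* = 1.1228 and x_2* = 0.5614.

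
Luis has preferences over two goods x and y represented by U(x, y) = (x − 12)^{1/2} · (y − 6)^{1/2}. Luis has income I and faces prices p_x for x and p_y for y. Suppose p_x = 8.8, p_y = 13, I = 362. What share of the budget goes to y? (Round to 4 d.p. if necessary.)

Discretionary income = 362 − 12·8.8 − 6·13 = 178.4; x* = 12 + 0.5·178.4/8.8 = 22.1364; y* = 6 + 0.5·178.4/13 = 12.8615.
Expenditure on y: 13·12.8615 = 167.2; share = 0.4619.

share on y = 0.4619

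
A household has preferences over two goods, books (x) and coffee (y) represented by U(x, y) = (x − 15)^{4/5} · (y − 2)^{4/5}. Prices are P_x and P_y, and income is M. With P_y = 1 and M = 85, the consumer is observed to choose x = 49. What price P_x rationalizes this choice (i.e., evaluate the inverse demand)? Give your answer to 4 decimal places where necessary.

MRS = (y−2)/(x−15). Tangency with P_x/P_y gives y−2 = (P_x/P_y)·(x−15).
Substituting into the budget: x* = 15 + 0.5·(M − 15·P_x − 2·P_y)/P_x, and y* = 2 + 0.5·(…)/P_y.
Set x* = 49 in the demand function and solve for P_x: P_x = 1.

P_x = 1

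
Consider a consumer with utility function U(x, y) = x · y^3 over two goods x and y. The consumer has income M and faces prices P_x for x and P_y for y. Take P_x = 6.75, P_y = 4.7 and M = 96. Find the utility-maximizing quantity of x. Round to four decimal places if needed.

The MRS is (1/3)·y/x. Set MRS = P_x/P_y.
So P_y·y = 3·P_x·x; combined with the budget, a share 0.25 of income goes to x.
Demand: x*(P_x,P_y,M) = 0.25·M/P_x and y* = 0.75·M/P_y.
At P_x=6.75, P_y=4.7, M=96: x* = 0.25·96/6.75 = 3.5556.

x* = 3.5556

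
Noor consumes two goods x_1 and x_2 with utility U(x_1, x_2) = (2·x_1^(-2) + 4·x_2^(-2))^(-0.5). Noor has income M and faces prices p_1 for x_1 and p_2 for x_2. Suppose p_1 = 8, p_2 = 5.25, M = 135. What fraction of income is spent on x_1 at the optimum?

share on x_1 = 0.5124

MRS = MU_x_1/MU_x_2 = (1/2)·(x_2/x_1)^(3). Set equal to p_1/p_2.
Hence x_2/x_1 = (2·p_1/p_2)^(1/(3)), i.e. raised to the 1/3 power.
With the ratio pinned down, the budget gives x_1* = M/(p_1 + p_2·(x_2/x_1)) and x_2* = (x_2/x_1)·x_1*.
Numerically x_2/x_1 = 1.44984, so x_1* = 135/(8 + 5.25·1.44984) = 8.6474 and x_2* = 1.44984·8.6474 = 12.5373.
Expenditure on x_1: 8·8.6474 = 69.1791; share = 0.5124.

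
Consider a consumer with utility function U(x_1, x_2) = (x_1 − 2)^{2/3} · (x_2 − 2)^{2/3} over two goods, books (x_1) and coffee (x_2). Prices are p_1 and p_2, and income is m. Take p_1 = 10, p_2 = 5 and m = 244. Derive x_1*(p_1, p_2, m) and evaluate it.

x_1* = 12.7

After buying the subsistence bundle (2, 2), a share 0.5 of the remaining income goes to x_1: x_1* = 2 + 0.5·(m − 2p_1 − 2p_2)/p_1.
Discretionary income = 244 − 2·10 − 2·5 = 214; x_1* = 2 + 0.5·214/10 = 12.7.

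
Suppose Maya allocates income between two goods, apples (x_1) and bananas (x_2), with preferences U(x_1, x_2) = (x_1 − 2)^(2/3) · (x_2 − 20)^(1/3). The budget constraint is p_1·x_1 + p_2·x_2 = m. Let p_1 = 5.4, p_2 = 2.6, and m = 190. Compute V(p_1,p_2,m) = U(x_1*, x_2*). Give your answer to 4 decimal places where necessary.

MRS = 2·(x_2−20)/(x_1−2). Tangency with p_1/p_2 gives x_2−20 = (1/2)·(p_1/p_2)·(x_1−2).
After buying the subsistence bundle (2, 20), a share 2/3 of the remaining income goes to x_1: x_1* = 2 + 2/3·(m − 2p_1 − 20p_2)/p_1.
Discretionary income = 190 − 2·5.4 − 20·2.6 = 127.2; x_1* = 2 + 2/3·127.2/5.4 = 17.7037; x_2* = 20 + 1/3·127.2/2.6 = 36.3077.
Utility at the optimum: U(17.7037, 36.3077) = 15.9025.

V = 15.9025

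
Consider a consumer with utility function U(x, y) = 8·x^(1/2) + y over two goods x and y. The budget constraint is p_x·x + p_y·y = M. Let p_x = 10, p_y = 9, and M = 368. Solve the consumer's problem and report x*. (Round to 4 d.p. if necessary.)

x* = 12.96

MU_x = 4/√x, MU_y = 1. Tangency: 4/√x = p_x/p_y.
Solve: √x = 4·p_y/p_x, so x*(p_x,p_y) = (4·p_y/p_x)², and y* = (M − p_x·x*)/p_y.
Plugging in: x* = (4·9/10)² = 12.96.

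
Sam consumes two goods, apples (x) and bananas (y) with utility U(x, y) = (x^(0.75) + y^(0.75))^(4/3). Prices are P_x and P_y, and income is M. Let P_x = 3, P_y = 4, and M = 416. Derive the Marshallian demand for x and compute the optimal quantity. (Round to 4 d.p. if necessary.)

x* = 97.5238

With the ratio pinned down, the budget gives x* = M/(P_x + P_y·(y/x)) and y* = (y/x)·x*.
Numerically y/x = 0.316406, so x* = 416/(3 + 4·0.316406) = 97.5238.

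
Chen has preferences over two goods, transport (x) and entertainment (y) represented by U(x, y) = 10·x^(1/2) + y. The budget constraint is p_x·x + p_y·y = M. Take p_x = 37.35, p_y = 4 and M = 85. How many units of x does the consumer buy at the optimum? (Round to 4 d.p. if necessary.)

Set MRS = p_x/p_y: 5·x^(−1/2) = p_x/p_y.
Thus x* = (5·p_y/p_x)² — independent of M — with the rest of income spent on y.
Plugging in: x* = (5·4/37.35)² = 0.2867.

x* = 0.2867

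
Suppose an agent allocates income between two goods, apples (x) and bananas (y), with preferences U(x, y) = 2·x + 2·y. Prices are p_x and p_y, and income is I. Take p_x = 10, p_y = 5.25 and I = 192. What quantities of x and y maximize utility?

Perfect substitutes: compare marginal utility per dollar. 2/p_x vs 2/p_y → 0.2 vs 0.381.
y gives more utility per dollar, so spend all income on y: y* = I/p_y, x* = 0.
Numerically: x* = 0, y* = 36.5714.

x* = 0, y* = 36.5714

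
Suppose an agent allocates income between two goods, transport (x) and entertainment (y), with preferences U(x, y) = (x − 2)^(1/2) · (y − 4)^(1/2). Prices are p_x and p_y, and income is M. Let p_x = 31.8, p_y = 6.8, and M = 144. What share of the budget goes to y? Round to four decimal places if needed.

Let x' = x−2, y' = y−4. MRS = y'/x' = p_x/p_y.
Substituting into the budget: x* = 2 + 0.5·(M − 2·p_x − 4·p_y)/p_x, and y* = 4 + 0.5·(…)/p_y.
Discretionary income = 144 − 2·31.8 − 4·6.8 = 53.2; x* = 2 + 0.5·53.2/31.8 = 2.8365; y* = 4 + 0.5·53.2/6.8 = 7.9118.
Expenditure on y: 6.8·7.9118 = 53.8; share = 0.3736.

share on y = 0.3736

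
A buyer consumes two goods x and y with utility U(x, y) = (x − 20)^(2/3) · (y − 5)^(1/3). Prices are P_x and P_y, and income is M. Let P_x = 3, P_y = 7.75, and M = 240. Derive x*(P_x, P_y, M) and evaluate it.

x* = 51.3889

Discretionary income = 240 − 20·3 − 5·7.75 = 141.25; x* = 20 + 2/3·141.25/3 = 51.3889.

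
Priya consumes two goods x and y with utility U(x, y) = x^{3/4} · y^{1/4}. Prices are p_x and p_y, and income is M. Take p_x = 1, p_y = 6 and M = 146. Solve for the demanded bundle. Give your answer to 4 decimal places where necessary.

The MRS is 3·y/x. Set MRS = p_x/p_y.
So 0.75·p_y·y = 0.25·p_x·x; combined with the budget, a share 0.75 of income goes to x.
Demand: x*(p_x,p_y,M) = 0.75·M/p_x and y* = 0.25·M/p_y.
At p_x=1, p_y=6, M=146: x* = 0.75·146/1 = 109.5, y* = 6.0833.

x* = 109.5, y* = 6.0833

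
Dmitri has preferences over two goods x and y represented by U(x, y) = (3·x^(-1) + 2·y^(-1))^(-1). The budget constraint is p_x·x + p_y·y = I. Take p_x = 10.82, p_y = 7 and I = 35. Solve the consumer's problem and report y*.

y* = 1.982

From the CES first-order condition, (3/2)·(y/x)^(2) = p_x/p_y.
Hence y/x = ((2/3)·p_x/p_y)^(1/(2)), i.e. raised to the 0.5 power.
Substitute y = (y/x)·x into the budget: x* = I/(p_x + p_y·(y/x)).
Numerically y/x = 1.015124, so x* = 35/(10.82 + 7·1.015124) = 1.9525 and y* = 1.015124·1.9525 = 1.982.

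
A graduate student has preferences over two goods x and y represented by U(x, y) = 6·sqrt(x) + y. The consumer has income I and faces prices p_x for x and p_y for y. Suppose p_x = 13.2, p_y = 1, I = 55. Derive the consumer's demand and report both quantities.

x* = 0.0517, y* = 54.3182

Thus x* = (3·p_y/p_x)² — independent of I — with the rest of income spent on y.
Plugging in: x* = (3·1/13.2)² = 0.0517, y* = 54.3182.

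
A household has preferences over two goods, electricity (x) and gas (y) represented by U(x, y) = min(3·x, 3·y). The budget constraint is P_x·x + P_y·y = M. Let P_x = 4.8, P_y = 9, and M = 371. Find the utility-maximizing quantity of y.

y* = 26.8841

With perfect complements, no substitution: consume in ratio x:y = 3:3.
Budget: P_x·x + P_y·x = M, so (3·P_x + 3·P_y)·x = 3·M.
Demand: x*(P_x,P_y,M) = 3·M/(3·P_x + 3·P_y), y* = 3·M/(3·P_x + 3·P_y).
Here 3·4.8 + 3·9 = 41.4, giving y* = 26.8841.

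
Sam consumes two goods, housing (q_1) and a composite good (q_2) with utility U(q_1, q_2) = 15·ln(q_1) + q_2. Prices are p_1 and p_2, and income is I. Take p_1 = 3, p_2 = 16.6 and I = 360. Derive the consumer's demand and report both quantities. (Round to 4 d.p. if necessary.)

q_1* = 83, q_2* = 6.6867

MU_q_1 = 15/q_1, MU_q_2 = 1. Tangency: 15/q_1 = p_1/p_2.
So q_1*(p_1,p_2) = 15·p_2/p_1, independent of income; and q_2* = (I − 15·p_2)/p_2.
At the given prices: q_1* = 15·16.6/3 = 83, and q_2* = 6.6867.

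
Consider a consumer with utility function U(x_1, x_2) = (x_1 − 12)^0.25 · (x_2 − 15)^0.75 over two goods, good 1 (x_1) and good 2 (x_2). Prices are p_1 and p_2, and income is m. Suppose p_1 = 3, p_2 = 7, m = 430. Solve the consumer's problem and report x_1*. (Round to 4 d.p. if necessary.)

x_1* = 36.0833

This is Cobb-Douglas in (x_1−12, x_2−15): tangency gives 0.25·p_2·(x_2−15) = 0.75·p_1·(x_1−12).
After buying the subsistence bundle (12, 15), a share 0.25 of the remaining income goes to x_1: x_1* = 12 + 0.25·(m − 12p_1 − 15p_2)/p_1.
Discretionary income = 430 − 12·3 − 15·7 = 289; x_1* = 12 + 0.25·289/3 = 36.0833.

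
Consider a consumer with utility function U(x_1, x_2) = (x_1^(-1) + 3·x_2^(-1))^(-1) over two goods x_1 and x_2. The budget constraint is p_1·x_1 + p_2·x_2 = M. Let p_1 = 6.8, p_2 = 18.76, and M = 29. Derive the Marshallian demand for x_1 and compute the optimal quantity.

MU_x_1 ∝ x_1^(-2), MU_x_2 ∝ 3·x_2^(-2), so MRS = (1/3)·(x_2/x_1)^(2) = p_1/p_2.
Hence x_2/x_1 = (3·p_1/p_2)^(1/(2)), i.e. raised to the 0.5 power.
With the ratio pinned down, the budget gives x_1* = M/(p_1 + p_2·(x_2/x_1)) and x_2* = (x_2/x_1)·x_1*.
Numerically x_2/x_1 = 1.042794, so x_1* = 29/(6.8 + 18.76·1.042794) = 1.1.

x_1* = 1.1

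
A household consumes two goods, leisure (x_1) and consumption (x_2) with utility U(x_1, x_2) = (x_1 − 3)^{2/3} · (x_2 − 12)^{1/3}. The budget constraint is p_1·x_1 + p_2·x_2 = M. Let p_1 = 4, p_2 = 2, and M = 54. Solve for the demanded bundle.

Let x_1' = x_1−3, x_2' = x_2−12. MRS = 2·x_2'/x_1' = p_1/p_2.
Substituting into the budget: x_1* = 3 + 2/3·(M − 3·p_1 − 12·p_2)/p_1, and x_2* = 12 + 1/3·(…)/p_2.
Discretionary income = 54 − 3·4 − 12·2 = 18; x_1* = 3 + 2/3·18/4 = 6; x_2* = 12 + 1/3·18/2 = 15.

x_1* = 6, x_2* = 15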